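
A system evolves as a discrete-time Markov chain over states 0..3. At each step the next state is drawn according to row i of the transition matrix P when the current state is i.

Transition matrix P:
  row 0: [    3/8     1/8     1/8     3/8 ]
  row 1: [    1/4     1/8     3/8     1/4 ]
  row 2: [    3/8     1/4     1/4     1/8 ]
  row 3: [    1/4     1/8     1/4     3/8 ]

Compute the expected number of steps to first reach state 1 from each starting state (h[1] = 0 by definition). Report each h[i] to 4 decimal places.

h = [6.7246, 0.0000, 5.7971, 6.6087]

First-step conditioning: h[1] = 0; for i ≠ 1, h[i] = 1 + Σ_k P[i][k]·h[k].
  h[0] = 1 + 3/8·h[0] + 1/8·h[2] + 3/8·h[3]
  h[2] = 1 + 3/8·h[0] + 1/4·h[2] + 1/8·h[3]
  h[3] = 1 + 1/4·h[0] + 1/4·h[2] + 3/8·h[3]
Solving the 3×3 linear system over states ≠ 1 gives exactly h = [464/69, 0, 400/69, 152/23] (h[1] = 0 is the target).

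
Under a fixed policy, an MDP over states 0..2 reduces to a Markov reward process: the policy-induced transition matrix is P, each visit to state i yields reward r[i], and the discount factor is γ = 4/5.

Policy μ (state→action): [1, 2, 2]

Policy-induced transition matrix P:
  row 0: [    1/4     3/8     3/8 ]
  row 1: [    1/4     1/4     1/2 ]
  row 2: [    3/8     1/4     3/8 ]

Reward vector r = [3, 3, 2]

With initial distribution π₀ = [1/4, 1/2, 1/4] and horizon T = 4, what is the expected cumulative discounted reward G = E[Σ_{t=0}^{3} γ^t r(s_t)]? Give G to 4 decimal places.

G = 7.7833

t=0: π = [0.2500, 0.5000, 0.2500], E[r] = 2.7500, γ^t·E[r] = 2.750000, running G = 2.750000
t=1: π = [0.2813, 0.2813, 0.4375], E[r] = 2.5625, γ^t·E[r] = 2.050000, running G = 4.800000
t=2: π = [0.3047, 0.2852, 0.4102], E[r] = 2.5898, γ^t·E[r] = 1.657500, running G = 6.457500
t=3: π = [0.3013, 0.2881, 0.4106], E[r] = 2.5894, γ^t·E[r] = 1.325750, running G = 7.783250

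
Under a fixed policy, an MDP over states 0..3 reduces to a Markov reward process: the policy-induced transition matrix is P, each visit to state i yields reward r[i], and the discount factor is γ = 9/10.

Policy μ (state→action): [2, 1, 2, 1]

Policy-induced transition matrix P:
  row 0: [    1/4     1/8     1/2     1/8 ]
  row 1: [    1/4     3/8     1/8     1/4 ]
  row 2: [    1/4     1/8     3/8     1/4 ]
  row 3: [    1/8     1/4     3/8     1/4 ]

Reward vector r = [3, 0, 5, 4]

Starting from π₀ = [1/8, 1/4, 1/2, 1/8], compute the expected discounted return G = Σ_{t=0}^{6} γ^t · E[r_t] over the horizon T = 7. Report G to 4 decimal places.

t=0: π = [0.1250, 0.2500, 0.5000, 0.1250], E[r] = 3.3750, γ^t·E[r] = 3.375000, running G = 3.375000
t=1: π = [0.2344, 0.2031, 0.3281, 0.2344], E[r] = 3.2813, γ^t·E[r] = 2.953125, running G = 6.328125
t=2: π = [0.2207, 0.2051, 0.3535, 0.2207], E[r] = 3.3125, γ^t·E[r] = 2.683125, running G = 9.011250
t=3: π = [0.2224, 0.2039, 0.3513, 0.2224], E[r] = 3.3135, γ^t·E[r] = 2.415524, running G = 11.426774
t=4: π = [0.2222, 0.2038, 0.3518, 0.2222], E[r] = 3.3146, γ^t·E[r] = 2.174693, running G = 13.601467
t=5: π = [0.2222, 0.2037, 0.3518, 0.2222], E[r] = 3.3147, γ^t·E[r] = 1.957323, running G = 15.558790
t=6: π = [0.2222, 0.2037, 0.3518, 0.2222], E[r] = 3.3148, γ^t·E[r] = 1.761620, running G = 17.320410

G = 17.3204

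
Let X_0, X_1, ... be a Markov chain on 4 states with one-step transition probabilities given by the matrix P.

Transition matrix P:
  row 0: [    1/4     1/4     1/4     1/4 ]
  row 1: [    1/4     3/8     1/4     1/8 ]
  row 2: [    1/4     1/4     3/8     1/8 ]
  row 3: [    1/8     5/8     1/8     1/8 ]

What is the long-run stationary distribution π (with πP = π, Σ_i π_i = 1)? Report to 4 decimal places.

π = [0.2308, 0.3516, 0.2637, 0.1538]

Balance equations π_j = Σ_i π_i·P[i][j]:
  π_0 = 1/4·π_0 + 1/4·π_1 + 1/4·π_2 + 1/8·π_3
  π_1 = 1/4·π_0 + 3/8·π_1 + 1/4·π_2 + 5/8·π_3
  π_2 = 1/4·π_0 + 1/4·π_1 + 3/8·π_2 + 1/8·π_3
  normalize: π_0 + π_1 + π_2 + π_3 = 1
Solving the linear system gives exactly π = [3/13, 32/91, 24/91, 2/13].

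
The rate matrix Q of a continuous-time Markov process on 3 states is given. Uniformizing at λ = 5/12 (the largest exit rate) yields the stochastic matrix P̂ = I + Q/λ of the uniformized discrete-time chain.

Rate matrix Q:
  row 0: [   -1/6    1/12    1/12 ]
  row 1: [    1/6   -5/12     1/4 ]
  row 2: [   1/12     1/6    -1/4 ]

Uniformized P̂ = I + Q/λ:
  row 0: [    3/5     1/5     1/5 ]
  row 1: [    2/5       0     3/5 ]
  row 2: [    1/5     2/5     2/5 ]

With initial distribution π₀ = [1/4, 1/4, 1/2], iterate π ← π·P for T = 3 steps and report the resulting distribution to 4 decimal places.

t=0: π = [0.2500, 0.2500, 0.5000]
t=1: π = [0.3500, 0.2500, 0.4000]
t=2: π = [0.3900, 0.2300, 0.3800]
t=3: π = [0.4020, 0.2300, 0.3680]

π = [0.4020, 0.2300, 0.3680]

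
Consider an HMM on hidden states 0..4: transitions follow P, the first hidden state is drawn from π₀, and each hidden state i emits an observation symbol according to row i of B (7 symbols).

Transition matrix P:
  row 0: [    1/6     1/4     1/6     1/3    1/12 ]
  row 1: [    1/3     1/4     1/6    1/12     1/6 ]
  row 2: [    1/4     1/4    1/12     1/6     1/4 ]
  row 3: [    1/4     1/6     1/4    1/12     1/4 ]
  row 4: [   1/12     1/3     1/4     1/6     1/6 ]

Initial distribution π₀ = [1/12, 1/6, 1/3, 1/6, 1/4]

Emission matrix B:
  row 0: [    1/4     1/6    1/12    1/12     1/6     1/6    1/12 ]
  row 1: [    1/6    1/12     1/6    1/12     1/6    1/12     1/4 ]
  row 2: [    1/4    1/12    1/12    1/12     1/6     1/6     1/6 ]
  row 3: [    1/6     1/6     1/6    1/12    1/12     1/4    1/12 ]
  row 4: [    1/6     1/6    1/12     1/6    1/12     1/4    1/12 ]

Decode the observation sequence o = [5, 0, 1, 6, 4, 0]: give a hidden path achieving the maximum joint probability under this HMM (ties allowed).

t=0: δ = [1.389e-02, 1.389e-02, 5.556e-02, 4.167e-02, 6.250e-02]  (obs o_0=5)
t=1: δ = [3.472e-03, 3.472e-03, 3.906e-03, 1.736e-03, 2.315e-03]  ψ = [2, 4, 4, 4, 2]  (obs o_1=0)
t=2: δ = [1.929e-04, 8.138e-05, 4.823e-05, 1.929e-04, 1.628e-04]  ψ = [1, 2, 0, 0, 2]  (obs o_2=1)
t=3: δ = [4.019e-06, 1.356e-05, 8.038e-06, 5.358e-06, 4.019e-06]  ψ = [3, 4, 3, 0, 3]  (obs o_3=6)
t=4: δ = [7.535e-07, 5.651e-07, 3.768e-07, 1.116e-07, 1.884e-07]  ψ = [1, 1, 1, 0, 1]  (obs o_4=4)
t=5: δ = [4.710e-08, 3.140e-08, 3.140e-08, 4.186e-08, 1.570e-08]  ψ = [1, 0, 0, 0, 1]  (obs o_5=0)
backtrack: best end state = 0; path = [4, 2, 4, 1, 1, 0]

path = [4, 2, 4, 1, 1, 0]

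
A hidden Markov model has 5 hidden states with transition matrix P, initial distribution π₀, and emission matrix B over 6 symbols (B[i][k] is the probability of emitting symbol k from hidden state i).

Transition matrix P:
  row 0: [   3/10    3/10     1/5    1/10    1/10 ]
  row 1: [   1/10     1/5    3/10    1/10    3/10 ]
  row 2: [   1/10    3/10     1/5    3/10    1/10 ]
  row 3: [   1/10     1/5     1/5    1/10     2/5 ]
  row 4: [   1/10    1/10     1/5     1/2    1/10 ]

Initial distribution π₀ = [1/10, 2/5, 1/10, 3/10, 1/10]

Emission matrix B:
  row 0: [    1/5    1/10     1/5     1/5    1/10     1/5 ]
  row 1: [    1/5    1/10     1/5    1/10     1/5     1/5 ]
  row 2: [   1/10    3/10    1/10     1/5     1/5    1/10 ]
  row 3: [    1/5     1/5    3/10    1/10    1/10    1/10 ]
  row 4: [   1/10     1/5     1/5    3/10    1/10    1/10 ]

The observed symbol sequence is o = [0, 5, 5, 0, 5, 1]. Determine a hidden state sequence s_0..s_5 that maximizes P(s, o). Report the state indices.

path = [1, 1, 4, 3, 4, 3]

t=0: δ = [2.000e-02, 8.000e-02, 1.000e-02, 6.000e-02, 1.000e-02]  (obs o_0=0)
t=1: δ = [1.600e-03, 3.200e-03, 2.400e-03, 8.000e-04, 2.400e-03]  ψ = [1, 1, 1, 1, 1]  (obs o_1=5)
t=2: δ = [9.600e-05, 1.440e-04, 9.600e-05, 1.200e-04, 9.600e-05]  ψ = [0, 2, 1, 4, 1]  (obs o_2=5)
t=3: δ = [5.760e-06, 5.760e-06, 4.320e-06, 9.600e-06, 4.800e-06]  ψ = [0, 0, 1, 4, 3]  (obs o_3=0)
t=4: δ = [3.456e-07, 3.840e-07, 1.920e-07, 2.400e-07, 3.840e-07]  ψ = [0, 3, 3, 4, 3]  (obs o_4=5)
t=5: δ = [1.037e-08, 1.037e-08, 3.456e-08, 3.840e-08, 2.304e-08]  ψ = [0, 0, 1, 4, 1]  (obs o_5=1)
backtrack: best end state = 3; path = [1, 1, 4, 3, 4, 3]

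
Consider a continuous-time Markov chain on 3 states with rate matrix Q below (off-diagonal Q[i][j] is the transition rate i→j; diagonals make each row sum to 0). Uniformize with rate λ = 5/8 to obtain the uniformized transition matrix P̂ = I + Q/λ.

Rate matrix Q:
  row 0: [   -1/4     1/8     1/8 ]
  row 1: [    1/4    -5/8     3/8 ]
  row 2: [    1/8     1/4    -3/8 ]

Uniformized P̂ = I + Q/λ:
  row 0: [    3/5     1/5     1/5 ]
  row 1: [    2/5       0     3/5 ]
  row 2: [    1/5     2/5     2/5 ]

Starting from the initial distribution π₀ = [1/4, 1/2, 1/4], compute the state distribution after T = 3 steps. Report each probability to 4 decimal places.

t=0: π = [0.2500, 0.5000, 0.2500]
t=1: π = [0.4000, 0.1500, 0.4500]
t=2: π = [0.3900, 0.2600, 0.3500]
t=3: π = [0.4080, 0.2180, 0.3740]

π = [0.4080, 0.2180, 0.3740]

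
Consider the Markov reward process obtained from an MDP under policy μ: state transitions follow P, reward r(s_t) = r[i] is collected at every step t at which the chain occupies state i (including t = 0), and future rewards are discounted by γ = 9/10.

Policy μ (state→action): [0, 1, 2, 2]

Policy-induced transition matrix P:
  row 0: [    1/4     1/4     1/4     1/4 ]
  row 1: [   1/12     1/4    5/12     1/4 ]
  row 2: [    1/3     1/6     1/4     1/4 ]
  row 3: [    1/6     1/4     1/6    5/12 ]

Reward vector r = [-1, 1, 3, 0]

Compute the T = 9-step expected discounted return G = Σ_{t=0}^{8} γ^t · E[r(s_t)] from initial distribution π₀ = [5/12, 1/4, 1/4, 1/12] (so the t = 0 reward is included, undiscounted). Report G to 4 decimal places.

t=0: π = [0.4167, 0.2500, 0.2500, 0.0833], E[r] = 0.5833, γ^t·E[r] = 0.583333, running G = 0.583333
t=1: π = [0.2222, 0.2292, 0.2847, 0.2639], E[r] = 0.8611, γ^t·E[r] = 0.775000, running G = 1.358333
t=2: π = [0.2135, 0.2263, 0.2662, 0.2940], E[r] = 0.8113, γ^t·E[r] = 0.657188, running G = 2.015521
t=3: π = [0.2100, 0.2278, 0.2632, 0.2990], E[r] = 0.8075, γ^t·E[r] = 0.588656, running G = 2.604177
t=4: π = [0.2090, 0.2281, 0.2631, 0.2998], E[r] = 0.8082, γ^t·E[r] = 0.530244, running G = 3.134421
t=5: π = [0.2089, 0.2281, 0.2630, 0.3000], E[r] = 0.8082, γ^t·E[r] = 0.477251, running G = 3.611673
t=6: π = [0.2089, 0.2281, 0.2630, 0.3000], E[r] = 0.8082, γ^t·E[r] = 0.429521, running G = 4.041194
t=7: π = [0.2089, 0.2281, 0.2630, 0.3000], E[r] = 0.8082, γ^t·E[r] = 0.386569, running G = 4.427762
t=8: π = [0.2089, 0.2281, 0.2630, 0.3000], E[r] = 0.8082, γ^t·E[r] = 0.347912, running G = 4.775674

G = 4.7757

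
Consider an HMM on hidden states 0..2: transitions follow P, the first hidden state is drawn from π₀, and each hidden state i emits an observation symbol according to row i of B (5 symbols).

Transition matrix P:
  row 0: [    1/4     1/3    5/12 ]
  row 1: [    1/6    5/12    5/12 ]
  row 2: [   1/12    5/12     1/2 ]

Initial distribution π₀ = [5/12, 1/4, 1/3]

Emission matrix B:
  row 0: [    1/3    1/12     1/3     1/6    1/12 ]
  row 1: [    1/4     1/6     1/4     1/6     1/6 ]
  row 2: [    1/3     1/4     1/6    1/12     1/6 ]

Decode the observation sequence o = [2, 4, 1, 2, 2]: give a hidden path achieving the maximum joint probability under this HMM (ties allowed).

path = [0, 2, 2, 1, 1]

t=0: δ = [1.389e-01, 6.250e-02, 5.556e-02]  (obs o_0=2)
t=1: δ = [2.894e-03, 7.716e-03, 9.645e-03]  ψ = [0, 0, 0]  (obs o_1=4)
t=2: δ = [1.072e-04, 6.698e-04, 1.206e-03]  ψ = [1, 2, 2]  (obs o_2=1)
t=3: δ = [3.721e-05, 1.256e-04, 1.005e-04]  ψ = [1, 2, 2]  (obs o_3=2)
t=4: δ = [6.977e-06, 1.308e-05, 8.721e-06]  ψ = [1, 1, 1]  (obs o_4=2)
backtrack: best end state = 1; path = [0, 2, 2, 1, 1]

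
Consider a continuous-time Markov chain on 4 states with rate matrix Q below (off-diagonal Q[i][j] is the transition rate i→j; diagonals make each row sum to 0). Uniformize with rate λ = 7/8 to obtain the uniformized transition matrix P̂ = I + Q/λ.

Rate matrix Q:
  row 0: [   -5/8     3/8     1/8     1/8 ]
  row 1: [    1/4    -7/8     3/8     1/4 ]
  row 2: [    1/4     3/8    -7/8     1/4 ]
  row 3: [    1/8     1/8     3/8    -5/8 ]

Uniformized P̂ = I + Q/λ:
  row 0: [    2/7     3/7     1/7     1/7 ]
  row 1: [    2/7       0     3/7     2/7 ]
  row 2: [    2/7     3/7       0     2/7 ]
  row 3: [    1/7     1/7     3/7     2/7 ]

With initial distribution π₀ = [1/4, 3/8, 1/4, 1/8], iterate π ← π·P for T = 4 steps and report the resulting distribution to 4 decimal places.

t=0: π = [0.2500, 0.3750, 0.2500, 0.1250]
t=1: π = [0.2679, 0.2321, 0.2500, 0.2500]
t=2: π = [0.2500, 0.2577, 0.2449, 0.2474]
t=3: π = [0.2504, 0.2474, 0.2522, 0.2500]
t=4: π = [0.2500, 0.2511, 0.2490, 0.2499]

π = [0.2500, 0.2511, 0.2490, 0.2499]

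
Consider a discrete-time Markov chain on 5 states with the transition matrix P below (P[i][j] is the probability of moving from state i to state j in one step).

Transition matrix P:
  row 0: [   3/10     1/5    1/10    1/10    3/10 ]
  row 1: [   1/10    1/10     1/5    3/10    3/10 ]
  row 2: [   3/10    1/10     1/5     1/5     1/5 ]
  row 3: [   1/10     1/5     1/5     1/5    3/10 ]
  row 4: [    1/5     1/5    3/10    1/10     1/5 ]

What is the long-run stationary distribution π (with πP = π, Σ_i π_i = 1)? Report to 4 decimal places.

π = [0.2079, 0.1632, 0.2046, 0.1701, 0.2541]

Balance equations π_j = Σ_i π_i·P[i][j]:
  π_0 = 3/10·π_0 + 1/10·π_1 + 3/10·π_2 + 1/10·π_3 + 1/5·π_4
  π_1 = 1/5·π_0 + 1/10·π_1 + 1/10·π_2 + 1/5·π_3 + 1/5·π_4
  π_2 = 1/10·π_0 + 1/5·π_1 + 1/5·π_2 + 1/5·π_3 + 3/10·π_4
  π_3 = 1/10·π_0 + 3/10·π_1 + 1/5·π_2 + 1/5·π_3 + 1/10·π_4
  normalize: π_0 + π_1 + π_2 + π_3 + π_4 = 1
Solving the linear system gives exactly π = [21/101, 544/3333, 62/303, 189/1111, 77/303].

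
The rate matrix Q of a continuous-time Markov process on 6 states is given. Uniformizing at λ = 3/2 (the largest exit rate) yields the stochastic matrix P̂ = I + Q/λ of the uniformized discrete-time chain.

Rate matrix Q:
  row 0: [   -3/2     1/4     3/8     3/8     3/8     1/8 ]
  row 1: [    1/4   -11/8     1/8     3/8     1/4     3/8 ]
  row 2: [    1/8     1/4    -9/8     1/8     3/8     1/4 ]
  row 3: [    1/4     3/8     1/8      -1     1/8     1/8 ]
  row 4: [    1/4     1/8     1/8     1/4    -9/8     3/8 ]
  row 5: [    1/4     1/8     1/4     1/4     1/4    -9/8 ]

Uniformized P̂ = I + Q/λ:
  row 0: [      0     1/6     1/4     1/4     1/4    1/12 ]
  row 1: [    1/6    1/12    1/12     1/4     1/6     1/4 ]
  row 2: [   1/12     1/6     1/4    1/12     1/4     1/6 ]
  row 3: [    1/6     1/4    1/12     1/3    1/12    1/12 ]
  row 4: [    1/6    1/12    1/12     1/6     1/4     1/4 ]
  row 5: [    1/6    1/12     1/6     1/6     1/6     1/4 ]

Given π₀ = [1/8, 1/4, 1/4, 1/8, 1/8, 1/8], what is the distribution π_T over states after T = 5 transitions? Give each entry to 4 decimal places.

t=0: π = [0.1250, 0.2500, 0.2500, 0.1250, 0.1250, 0.1250]
t=1: π = [0.1250, 0.1354, 0.1563, 0.1979, 0.1979, 0.1875]
t=2: π = [0.1328, 0.1398, 0.1458, 0.2083, 0.1901, 0.1832]
t=3: π = [0.1324, 0.1413, 0.1450, 0.2120, 0.1884, 0.1810]
t=4: π = [0.1325, 0.1418, 0.1447, 0.2127, 0.1878, 0.1805]
t=5: π = [0.1325, 0.1419, 0.1446, 0.2129, 0.1877, 0.1804]

π = [0.1325, 0.1419, 0.1446, 0.2129, 0.1877, 0.1804]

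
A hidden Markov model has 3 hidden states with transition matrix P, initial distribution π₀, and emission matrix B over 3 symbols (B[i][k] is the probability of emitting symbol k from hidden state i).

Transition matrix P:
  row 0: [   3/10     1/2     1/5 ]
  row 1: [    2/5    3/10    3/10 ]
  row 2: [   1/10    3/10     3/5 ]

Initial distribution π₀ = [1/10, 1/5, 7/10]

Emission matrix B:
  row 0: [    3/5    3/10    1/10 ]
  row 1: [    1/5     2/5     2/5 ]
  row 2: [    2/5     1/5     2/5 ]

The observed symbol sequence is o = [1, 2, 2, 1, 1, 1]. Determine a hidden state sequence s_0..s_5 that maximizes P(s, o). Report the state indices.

path = [2, 2, 2, 1, 0, 1]

t=0: δ = [3.000e-02, 8.000e-02, 1.400e-01]  (obs o_0=1)
t=1: δ = [3.200e-03, 1.680e-02, 3.360e-02]  ψ = [1, 2, 2]  (obs o_1=2)
t=2: δ = [6.720e-04, 4.032e-03, 8.064e-03]  ψ = [1, 2, 2]  (obs o_2=2)
t=3: δ = [4.838e-04, 9.677e-04, 9.677e-04]  ψ = [1, 2, 2]  (obs o_3=1)
t=4: δ = [1.161e-04, 1.161e-04, 1.161e-04]  ψ = [1, 1, 2]  (obs o_4=1)
t=5: δ = [1.393e-05, 2.322e-05, 1.393e-05]  ψ = [1, 0, 2]  (obs o_5=1)
backtrack: best end state = 1; path = [2, 2, 2, 1, 0, 1]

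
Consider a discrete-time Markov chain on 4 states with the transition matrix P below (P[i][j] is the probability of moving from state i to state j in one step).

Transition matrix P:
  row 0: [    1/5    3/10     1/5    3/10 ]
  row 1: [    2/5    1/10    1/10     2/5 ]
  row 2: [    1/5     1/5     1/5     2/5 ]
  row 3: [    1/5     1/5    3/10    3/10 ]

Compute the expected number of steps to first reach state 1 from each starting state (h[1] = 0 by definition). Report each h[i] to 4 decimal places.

First-step conditioning: h[1] = 0; for i ≠ 1, h[i] = 1 + Σ_k P[i][k]·h[k].
  h[0] = 1 + 1/5·h[0] + 1/5·h[2] + 3/10·h[3]
  h[2] = 1 + 1/5·h[0] + 1/5·h[2] + 2/5·h[3]
  h[3] = 1 + 1/5·h[0] + 3/10·h[2] + 3/10·h[3]
Solving the 3×3 linear system over states ≠ 1 gives exactly h = [45/11, 0, 50/11, 50/11] (h[1] = 0 is the target).

h = [4.0909, 0.0000, 4.5455, 4.5455]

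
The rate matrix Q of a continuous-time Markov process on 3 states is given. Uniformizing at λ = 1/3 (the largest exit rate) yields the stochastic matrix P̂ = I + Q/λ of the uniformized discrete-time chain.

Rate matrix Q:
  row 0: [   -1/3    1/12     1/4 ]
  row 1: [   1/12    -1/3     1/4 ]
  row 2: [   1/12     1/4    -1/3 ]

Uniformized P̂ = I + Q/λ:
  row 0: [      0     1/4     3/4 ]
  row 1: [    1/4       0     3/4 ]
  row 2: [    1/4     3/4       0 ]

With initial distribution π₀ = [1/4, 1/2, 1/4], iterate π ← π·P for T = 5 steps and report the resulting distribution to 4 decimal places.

t=0: π = [0.2500, 0.5000, 0.2500]
t=1: π = [0.1875, 0.2500, 0.5625]
t=2: π = [0.2031, 0.4688, 0.3281]
t=3: π = [0.1992, 0.2969, 0.5039]
t=4: π = [0.2002, 0.4277, 0.3721]
t=5: π = [0.2000, 0.3291, 0.4709]

π = [0.2000, 0.3291, 0.4709]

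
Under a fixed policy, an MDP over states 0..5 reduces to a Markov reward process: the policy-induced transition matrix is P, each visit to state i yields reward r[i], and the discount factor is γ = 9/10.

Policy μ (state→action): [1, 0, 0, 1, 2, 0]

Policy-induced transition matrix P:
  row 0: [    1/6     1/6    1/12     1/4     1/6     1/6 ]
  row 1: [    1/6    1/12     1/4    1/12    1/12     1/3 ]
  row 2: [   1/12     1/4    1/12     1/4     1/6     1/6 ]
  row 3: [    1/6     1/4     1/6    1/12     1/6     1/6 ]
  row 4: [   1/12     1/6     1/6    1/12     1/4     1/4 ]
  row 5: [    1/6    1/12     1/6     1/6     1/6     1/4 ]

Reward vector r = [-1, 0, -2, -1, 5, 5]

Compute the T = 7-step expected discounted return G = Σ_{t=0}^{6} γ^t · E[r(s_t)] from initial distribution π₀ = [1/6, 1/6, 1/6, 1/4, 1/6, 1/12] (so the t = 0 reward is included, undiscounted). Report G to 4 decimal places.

t=0: π = [0.1667, 0.1667, 0.1667, 0.2500, 0.1667, 0.0833], E[r] = 0.5000, γ^t·E[r] = 0.500000, running G = 0.500000
t=1: π = [0.1389, 0.1806, 0.1528, 0.1458, 0.1667, 0.2153], E[r] = 1.3194, γ^t·E[r] = 1.187500, running G = 1.687500
t=2: π = [0.1400, 0.1586, 0.1574, 0.1499, 0.1655, 0.2286], E[r] = 1.3657, γ^t·E[r] = 1.106250, running G = 2.793750
t=3: π = [0.1398, 0.1600, 0.1551, 0.1520, 0.1672, 0.2259], E[r] = 1.3640, γ^t·E[r] = 0.994359, running G = 3.788109
t=4: π = [0.1398, 0.1601, 0.1554, 0.1513, 0.1673, 0.2261], E[r] = 1.3649, γ^t·E[r] = 0.895498, running G = 4.683608
t=5: π = [0.1398, 0.1600, 0.1554, 0.1514, 0.1673, 0.2261], E[r] = 1.3650, γ^t·E[r] = 0.806022, running G = 5.489630
t=6: π = [0.1398, 0.1601, 0.1554, 0.1514, 0.1673, 0.2261], E[r] = 1.3650, γ^t·E[r] = 0.725416, running G = 6.215046

G = 6.2150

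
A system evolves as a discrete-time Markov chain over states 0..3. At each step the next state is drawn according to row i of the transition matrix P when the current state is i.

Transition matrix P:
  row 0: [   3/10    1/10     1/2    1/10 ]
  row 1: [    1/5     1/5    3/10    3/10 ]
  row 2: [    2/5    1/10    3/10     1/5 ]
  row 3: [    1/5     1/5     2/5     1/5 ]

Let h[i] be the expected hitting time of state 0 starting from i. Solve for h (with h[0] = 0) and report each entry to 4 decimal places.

h = [0.0000, 3.7755, 3.0272, 3.7075]

First-step conditioning: h[0] = 0; for i ≠ 0, h[i] = 1 + Σ_k P[i][k]·h[k].
  h[1] = 1 + 1/5·h[1] + 3/10·h[2] + 3/10·h[3]
  h[2] = 1 + 1/10·h[1] + 3/10·h[2] + 1/5·h[3]
  h[3] = 1 + 1/5·h[1] + 2/5·h[2] + 1/5·h[3]
Solving the 3×3 linear system over states ≠ 0 gives exactly h = [0, 185/49, 445/147, 545/147] (h[0] = 0 is the target).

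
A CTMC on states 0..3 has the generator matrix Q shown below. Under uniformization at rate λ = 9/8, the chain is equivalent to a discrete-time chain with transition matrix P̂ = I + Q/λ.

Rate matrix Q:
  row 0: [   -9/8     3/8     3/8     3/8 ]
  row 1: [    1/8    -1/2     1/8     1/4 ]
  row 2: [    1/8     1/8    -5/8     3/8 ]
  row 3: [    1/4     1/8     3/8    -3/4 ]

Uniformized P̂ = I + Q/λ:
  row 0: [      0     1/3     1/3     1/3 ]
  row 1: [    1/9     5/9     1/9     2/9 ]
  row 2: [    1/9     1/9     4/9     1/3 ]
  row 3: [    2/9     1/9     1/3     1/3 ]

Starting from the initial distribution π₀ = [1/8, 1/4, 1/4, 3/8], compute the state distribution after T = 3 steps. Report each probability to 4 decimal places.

t=0: π = [0.1250, 0.2500, 0.2500, 0.3750]
t=1: π = [0.1389, 0.2500, 0.3056, 0.3056]
t=2: π = [0.1296, 0.2531, 0.3117, 0.3056]
t=3: π = [0.1307, 0.2524, 0.3117, 0.3052]

π = [0.1307, 0.2524, 0.3117, 0.3052]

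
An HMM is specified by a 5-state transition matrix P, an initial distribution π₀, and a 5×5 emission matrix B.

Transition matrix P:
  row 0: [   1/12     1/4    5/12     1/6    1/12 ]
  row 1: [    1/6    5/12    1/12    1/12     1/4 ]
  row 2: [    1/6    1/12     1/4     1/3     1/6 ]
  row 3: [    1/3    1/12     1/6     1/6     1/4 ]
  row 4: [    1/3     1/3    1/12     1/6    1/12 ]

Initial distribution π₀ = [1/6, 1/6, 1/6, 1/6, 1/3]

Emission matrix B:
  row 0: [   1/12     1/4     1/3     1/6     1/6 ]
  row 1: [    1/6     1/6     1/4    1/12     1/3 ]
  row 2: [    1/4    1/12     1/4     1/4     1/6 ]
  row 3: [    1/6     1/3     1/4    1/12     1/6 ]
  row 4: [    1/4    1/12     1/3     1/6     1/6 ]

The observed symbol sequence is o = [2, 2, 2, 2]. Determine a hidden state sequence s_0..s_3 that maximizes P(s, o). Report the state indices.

path = [4, 0, 2, 3]

t=0: δ = [5.556e-02, 4.167e-02, 4.167e-02, 4.167e-02, 1.111e-01]  (obs o_0=2)
t=1: δ = [1.235e-02, 9.259e-03, 5.787e-03, 4.630e-03, 3.472e-03]  ψ = [4, 4, 0, 4, 1]  (obs o_1=2)
t=2: δ = [5.144e-04, 9.645e-04, 1.286e-03, 5.144e-04, 7.716e-04]  ψ = [1, 1, 0, 0, 1]  (obs o_2=2)
t=3: δ = [8.573e-05, 1.005e-04, 8.038e-05, 1.072e-04, 8.038e-05]  ψ = [4, 1, 2, 2, 1]  (obs o_3=2)
backtrack: best end state = 3; path = [4, 0, 2, 3]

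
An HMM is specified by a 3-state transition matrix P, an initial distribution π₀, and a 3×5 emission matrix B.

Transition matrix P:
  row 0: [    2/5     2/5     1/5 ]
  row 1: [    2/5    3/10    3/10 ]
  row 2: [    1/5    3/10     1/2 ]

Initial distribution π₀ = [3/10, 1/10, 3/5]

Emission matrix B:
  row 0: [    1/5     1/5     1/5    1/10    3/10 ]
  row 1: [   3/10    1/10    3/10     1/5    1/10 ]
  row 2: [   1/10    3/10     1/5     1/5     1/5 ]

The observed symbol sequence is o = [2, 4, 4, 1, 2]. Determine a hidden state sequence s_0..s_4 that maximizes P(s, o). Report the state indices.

path = [2, 2, 2, 2, 2]

t=0: δ = [6.000e-02, 3.000e-02, 1.200e-01]  (obs o_0=2)
t=1: δ = [7.200e-03, 3.600e-03, 1.200e-02]  ψ = [0, 2, 2]  (obs o_1=4)
t=2: δ = [8.640e-04, 3.600e-04, 1.200e-03]  ψ = [0, 2, 2]  (obs o_2=4)
t=3: δ = [6.912e-05, 3.600e-05, 1.800e-04]  ψ = [0, 2, 2]  (obs o_3=1)
t=4: δ = [7.200e-06, 1.620e-05, 1.800e-05]  ψ = [2, 2, 2]  (obs o_4=2)
backtrack: best end state = 2; path = [2, 2, 2, 2, 2]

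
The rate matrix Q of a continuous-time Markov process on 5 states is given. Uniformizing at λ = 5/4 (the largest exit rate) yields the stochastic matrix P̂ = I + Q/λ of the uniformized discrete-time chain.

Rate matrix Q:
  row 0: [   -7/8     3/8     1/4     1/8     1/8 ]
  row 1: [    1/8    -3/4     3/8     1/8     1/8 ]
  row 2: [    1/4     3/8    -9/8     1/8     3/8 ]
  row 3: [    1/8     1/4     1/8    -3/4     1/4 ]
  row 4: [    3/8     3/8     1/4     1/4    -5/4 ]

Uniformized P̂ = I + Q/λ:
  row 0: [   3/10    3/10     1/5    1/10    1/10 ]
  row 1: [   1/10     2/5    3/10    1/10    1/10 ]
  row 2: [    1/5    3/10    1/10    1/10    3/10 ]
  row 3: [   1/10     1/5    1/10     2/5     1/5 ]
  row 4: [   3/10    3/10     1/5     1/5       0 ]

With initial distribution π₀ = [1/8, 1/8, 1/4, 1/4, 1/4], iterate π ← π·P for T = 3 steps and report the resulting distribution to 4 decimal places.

t=0: π = [0.1250, 0.1250, 0.2500, 0.2500, 0.2500]
t=1: π = [0.2000, 0.2875, 0.1625, 0.2000, 0.1500]
t=2: π = [0.1863, 0.3088, 0.1925, 0.1750, 0.1375]
t=3: π = [0.1840, 0.3134, 0.1941, 0.1663, 0.1423]

π = [0.1840, 0.3134, 0.1941, 0.1663, 0.1423]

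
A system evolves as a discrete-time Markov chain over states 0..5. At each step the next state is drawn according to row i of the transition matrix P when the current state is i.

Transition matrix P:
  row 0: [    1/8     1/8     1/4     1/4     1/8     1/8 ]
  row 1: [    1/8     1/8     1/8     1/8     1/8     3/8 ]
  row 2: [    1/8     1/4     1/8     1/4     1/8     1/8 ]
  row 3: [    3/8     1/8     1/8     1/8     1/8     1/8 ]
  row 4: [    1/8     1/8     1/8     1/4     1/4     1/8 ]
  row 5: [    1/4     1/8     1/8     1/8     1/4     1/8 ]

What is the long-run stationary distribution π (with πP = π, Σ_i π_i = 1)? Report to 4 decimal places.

π = [0.1922, 0.1436, 0.1490, 0.1884, 0.1658, 0.1609]

Balance equations π_j = Σ_i π_i·P[i][j]:
  π_0 = 1/8·π_0 + 1/8·π_1 + 1/8·π_2 + 3/8·π_3 + 1/8·π_4 + 1/4·π_5
  π_1 = 1/8·π_0 + 1/8·π_1 + 1/4·π_2 + 1/8·π_3 + 1/8·π_4 + 1/8·π_5
  π_2 = 1/4·π_0 + 1/8·π_1 + 1/8·π_2 + 1/8·π_3 + 1/8·π_4 + 1/8·π_5
  π_3 = 1/4·π_0 + 1/8·π_1 + 1/4·π_2 + 1/8·π_3 + 1/4·π_4 + 1/8·π_5
  π_4 = 1/8·π_0 + 1/8·π_1 + 1/8·π_2 + 1/8·π_3 + 1/4·π_4 + 1/4·π_5
  normalize: π_0 + π_1 + π_2 + π_3 + π_4 + π_5 = 1
Solving the linear system gives exactly π = [3543/18433, 5295/36866, 2747/18433, 6945/36866, 3057/18433, 2966/18433].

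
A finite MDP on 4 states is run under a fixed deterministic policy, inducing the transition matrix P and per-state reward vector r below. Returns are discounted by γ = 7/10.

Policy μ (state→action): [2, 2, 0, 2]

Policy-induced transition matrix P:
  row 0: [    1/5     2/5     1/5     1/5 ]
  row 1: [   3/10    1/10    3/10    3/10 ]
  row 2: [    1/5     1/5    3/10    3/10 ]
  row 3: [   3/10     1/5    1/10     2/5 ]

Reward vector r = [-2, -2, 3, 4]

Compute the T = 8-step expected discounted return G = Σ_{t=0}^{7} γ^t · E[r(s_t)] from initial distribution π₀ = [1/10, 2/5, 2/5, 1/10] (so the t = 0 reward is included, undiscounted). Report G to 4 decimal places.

t=0: π = [0.1000, 0.4000, 0.4000, 0.1000], E[r] = 0.6000, γ^t·E[r] = 0.600000, running G = 0.600000
t=1: π = [0.2500, 0.1800, 0.2700, 0.3000], E[r] = 1.1500, γ^t·E[r] = 0.805000, running G = 1.405000
t=2: π = [0.2480, 0.2320, 0.2150, 0.3050], E[r] = 0.9050, γ^t·E[r] = 0.443450, running G = 1.848450
t=3: π = [0.2537, 0.2264, 0.2142, 0.3057], E[r] = 0.9052, γ^t·E[r] = 0.310484, running G = 2.158934
t=4: π = [0.2532, 0.2281, 0.2135, 0.3052], E[r] = 0.8987, γ^t·E[r] = 0.215766, running G = 2.374699
t=5: π = [0.2533, 0.2278, 0.2136, 0.3052], E[r] = 0.8994, γ^t·E[r] = 0.151160, running G = 2.525860
t=6: π = [0.2533, 0.2279, 0.2136, 0.3052], E[r] = 0.8993, γ^t·E[r] = 0.105797, running G = 2.631657
t=7: π = [0.2533, 0.2279, 0.2136, 0.3052], E[r] = 0.8993, γ^t·E[r] = 0.074061, running G = 2.705717

G = 2.7057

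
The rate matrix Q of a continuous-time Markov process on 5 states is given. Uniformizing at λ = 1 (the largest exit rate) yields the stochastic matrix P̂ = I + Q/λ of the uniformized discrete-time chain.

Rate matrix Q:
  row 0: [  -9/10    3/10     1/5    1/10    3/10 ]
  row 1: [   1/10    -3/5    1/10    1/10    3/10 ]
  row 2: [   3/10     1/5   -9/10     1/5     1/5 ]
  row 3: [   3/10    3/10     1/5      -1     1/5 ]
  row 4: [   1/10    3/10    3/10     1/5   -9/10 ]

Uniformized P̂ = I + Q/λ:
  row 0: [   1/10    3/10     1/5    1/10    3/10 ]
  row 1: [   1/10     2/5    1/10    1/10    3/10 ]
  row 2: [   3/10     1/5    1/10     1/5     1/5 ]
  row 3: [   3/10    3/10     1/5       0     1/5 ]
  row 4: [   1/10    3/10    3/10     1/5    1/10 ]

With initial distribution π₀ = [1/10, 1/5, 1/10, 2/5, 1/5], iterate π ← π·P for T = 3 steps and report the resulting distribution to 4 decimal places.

π = [0.1604, 0.3141, 0.1747, 0.1270, 0.2238]

t=0: π = [0.1000, 0.2000, 0.1000, 0.4000, 0.2000]
t=1: π = [0.2000, 0.3100, 0.1900, 0.0900, 0.2100]
t=2: π = [0.1560, 0.3120, 0.1710, 0.1310, 0.2300]
t=3: π = [0.1604, 0.3141, 0.1747, 0.1270, 0.2238]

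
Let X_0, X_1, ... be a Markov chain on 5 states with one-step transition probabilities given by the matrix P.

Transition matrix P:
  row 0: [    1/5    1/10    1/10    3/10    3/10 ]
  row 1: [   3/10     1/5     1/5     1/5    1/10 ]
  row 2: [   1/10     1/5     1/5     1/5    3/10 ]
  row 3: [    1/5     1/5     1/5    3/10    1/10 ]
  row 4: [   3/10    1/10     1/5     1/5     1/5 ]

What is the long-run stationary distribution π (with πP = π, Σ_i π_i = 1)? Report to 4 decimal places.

Balance equations π_j = Σ_i π_i·P[i][j]:
  π_0 = 1/5·π_0 + 3/10·π_1 + 1/10·π_2 + 1/5·π_3 + 3/10·π_4
  π_1 = 1/10·π_0 + 1/5·π_1 + 1/5·π_2 + 1/5·π_3 + 1/10·π_4
  π_2 = 1/10·π_0 + 1/5·π_1 + 1/5·π_2 + 1/5·π_3 + 1/5·π_4
  π_3 = 3/10·π_0 + 1/5·π_1 + 1/5·π_2 + 3/10·π_3 + 1/5·π_4
  normalize: π_0 + π_1 + π_2 + π_3 + π_4 = 1
Solving the linear system gives exactly π = [107/491, 1399/8838, 175/982, 121/491, 880/4419].

π = [0.2179, 0.1583, 0.1782, 0.2464, 0.1991]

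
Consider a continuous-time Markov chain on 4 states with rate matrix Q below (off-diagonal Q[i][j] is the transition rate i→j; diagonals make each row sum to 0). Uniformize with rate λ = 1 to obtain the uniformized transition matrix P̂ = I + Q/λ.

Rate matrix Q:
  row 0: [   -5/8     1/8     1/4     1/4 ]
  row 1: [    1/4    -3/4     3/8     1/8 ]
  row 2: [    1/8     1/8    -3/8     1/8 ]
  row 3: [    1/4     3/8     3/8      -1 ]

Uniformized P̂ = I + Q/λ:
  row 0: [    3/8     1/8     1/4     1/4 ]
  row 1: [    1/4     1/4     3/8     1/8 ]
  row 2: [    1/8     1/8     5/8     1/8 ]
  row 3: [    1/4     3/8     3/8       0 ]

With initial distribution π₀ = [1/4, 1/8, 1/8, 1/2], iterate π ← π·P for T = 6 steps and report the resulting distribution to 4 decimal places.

t=0: π = [0.2500, 0.1250, 0.1250, 0.5000]
t=1: π = [0.2656, 0.2656, 0.3750, 0.0938]
t=2: π = [0.2363, 0.1816, 0.4355, 0.1465]
t=3: π = [0.2251, 0.1843, 0.4543, 0.1362]
t=4: π = [0.2213, 0.1821, 0.4604, 0.1361]
t=5: π = [0.2201, 0.1818, 0.4624, 0.1357]
t=6: π = [0.2197, 0.1816, 0.4631, 0.1356]

π = [0.2197, 0.1816, 0.4631, 0.1356]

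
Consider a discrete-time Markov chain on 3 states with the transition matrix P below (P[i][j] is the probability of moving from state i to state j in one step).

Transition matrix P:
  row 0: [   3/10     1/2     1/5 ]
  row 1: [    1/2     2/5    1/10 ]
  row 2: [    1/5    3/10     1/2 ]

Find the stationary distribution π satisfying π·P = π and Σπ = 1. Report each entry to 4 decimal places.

Balance equations π_j = Σ_i π_i·P[i][j]:
  π_0 = 3/10·π_0 + 1/2·π_1 + 1/5·π_2
  π_1 = 1/2·π_0 + 2/5·π_1 + 3/10·π_2
  normalize: π_0 + π_1 + π_2 = 1
Solving the linear system gives exactly π = [9/25, 31/75, 17/75].

π = [0.3600, 0.4133, 0.2267]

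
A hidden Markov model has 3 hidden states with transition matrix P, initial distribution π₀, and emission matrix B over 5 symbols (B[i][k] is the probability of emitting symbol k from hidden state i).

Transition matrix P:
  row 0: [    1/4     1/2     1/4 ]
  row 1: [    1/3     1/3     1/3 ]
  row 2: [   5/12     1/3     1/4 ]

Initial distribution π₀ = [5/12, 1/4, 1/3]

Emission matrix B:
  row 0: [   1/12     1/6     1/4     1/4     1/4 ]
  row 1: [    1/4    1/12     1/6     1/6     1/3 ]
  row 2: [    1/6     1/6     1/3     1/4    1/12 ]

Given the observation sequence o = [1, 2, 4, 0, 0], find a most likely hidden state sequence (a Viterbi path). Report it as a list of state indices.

t=0: δ = [6.944e-02, 2.083e-02, 5.556e-02]  (obs o_0=1)
t=1: δ = [5.787e-03, 5.787e-03, 5.787e-03]  ψ = [2, 0, 0]  (obs o_1=2)
t=2: δ = [6.028e-04, 9.645e-04, 1.608e-04]  ψ = [2, 0, 1]  (obs o_2=4)
t=3: δ = [2.679e-05, 8.038e-05, 5.358e-05]  ψ = [1, 1, 1]  (obs o_3=0)
t=4: δ = [2.233e-06, 6.698e-06, 4.465e-06]  ψ = [1, 1, 1]  (obs o_4=0)
backtrack: best end state = 1; path = [2, 0, 1, 1, 1]

path = [2, 0, 1, 1, 1]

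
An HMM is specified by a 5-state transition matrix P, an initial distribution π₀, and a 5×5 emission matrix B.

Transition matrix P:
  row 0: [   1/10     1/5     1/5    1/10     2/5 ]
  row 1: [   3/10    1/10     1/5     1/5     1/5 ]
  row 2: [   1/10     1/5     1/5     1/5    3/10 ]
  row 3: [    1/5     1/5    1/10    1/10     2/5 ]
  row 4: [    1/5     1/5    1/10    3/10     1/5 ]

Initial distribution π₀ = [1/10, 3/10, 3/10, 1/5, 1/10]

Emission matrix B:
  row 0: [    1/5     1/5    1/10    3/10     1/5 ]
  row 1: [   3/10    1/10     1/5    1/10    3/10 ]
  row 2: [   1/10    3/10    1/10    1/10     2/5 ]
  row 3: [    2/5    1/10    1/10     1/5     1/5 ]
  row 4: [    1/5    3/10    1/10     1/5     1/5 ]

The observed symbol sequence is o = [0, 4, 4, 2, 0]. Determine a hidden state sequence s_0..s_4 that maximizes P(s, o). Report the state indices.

path = [1, 2, 2, 4, 3]

t=0: δ = [2.000e-02, 9.000e-02, 3.000e-02, 8.000e-02, 2.000e-02]  (obs o_0=0)
t=1: δ = [5.400e-03, 4.800e-03, 7.200e-03, 3.600e-03, 6.400e-03]  ψ = [1, 3, 1, 1, 3]  (obs o_1=4)
t=2: δ = [2.880e-04, 4.320e-04, 5.760e-04, 3.840e-04, 4.320e-04]  ψ = [1, 2, 2, 4, 0]  (obs o_2=4)
t=3: δ = [1.296e-05, 2.304e-05, 1.152e-05, 1.296e-05, 1.728e-05]  ψ = [1, 2, 2, 4, 2]  (obs o_3=2)
t=4: δ = [1.382e-06, 1.037e-06, 4.608e-07, 2.074e-06, 1.037e-06]  ψ = [1, 4, 1, 4, 0]  (obs o_4=0)
backtrack: best end state = 3; path = [1, 2, 2, 4, 3]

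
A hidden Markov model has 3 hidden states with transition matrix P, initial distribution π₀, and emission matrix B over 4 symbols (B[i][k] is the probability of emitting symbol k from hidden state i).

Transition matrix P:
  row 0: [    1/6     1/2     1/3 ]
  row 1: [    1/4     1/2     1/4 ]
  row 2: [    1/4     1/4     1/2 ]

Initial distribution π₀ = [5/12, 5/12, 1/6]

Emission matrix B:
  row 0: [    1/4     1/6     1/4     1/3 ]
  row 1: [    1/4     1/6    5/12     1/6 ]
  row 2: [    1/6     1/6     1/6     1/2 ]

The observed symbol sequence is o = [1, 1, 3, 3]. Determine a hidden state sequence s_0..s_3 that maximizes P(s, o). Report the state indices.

t=0: δ = [6.944e-02, 6.944e-02, 2.778e-02]  (obs o_0=1)
t=1: δ = [2.894e-03, 5.787e-03, 3.858e-03]  ψ = [1, 0, 0]  (obs o_1=1)
t=2: δ = [4.823e-04, 4.823e-04, 9.645e-04]  ψ = [1, 1, 2]  (obs o_2=3)
t=3: δ = [8.038e-05, 4.019e-05, 2.411e-04]  ψ = [2, 0, 2]  (obs o_3=3)
backtrack: best end state = 2; path = [0, 2, 2, 2]

path = [0, 2, 2, 2]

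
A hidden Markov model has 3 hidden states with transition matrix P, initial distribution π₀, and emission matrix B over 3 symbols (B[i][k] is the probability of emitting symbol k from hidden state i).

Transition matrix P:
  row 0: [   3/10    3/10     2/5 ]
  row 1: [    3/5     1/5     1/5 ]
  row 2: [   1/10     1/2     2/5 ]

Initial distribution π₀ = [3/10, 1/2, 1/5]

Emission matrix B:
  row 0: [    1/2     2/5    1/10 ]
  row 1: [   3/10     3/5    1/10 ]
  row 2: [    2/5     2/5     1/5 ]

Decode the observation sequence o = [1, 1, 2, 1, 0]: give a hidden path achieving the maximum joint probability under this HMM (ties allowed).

t=0: δ = [1.200e-01, 3.000e-01, 8.000e-02]  (obs o_0=1)
t=1: δ = [7.200e-02, 3.600e-02, 2.400e-02]  ψ = [1, 1, 1]  (obs o_1=1)
t=2: δ = [2.160e-03, 2.160e-03, 5.760e-03]  ψ = [0, 0, 0]  (obs o_2=2)
t=3: δ = [5.184e-04, 1.728e-03, 9.216e-04]  ψ = [1, 2, 2]  (obs o_3=1)
t=4: δ = [5.184e-04, 1.382e-04, 1.475e-04]  ψ = [1, 2, 2]  (obs o_4=0)
backtrack: best end state = 0; path = [1, 0, 2, 1, 0]

path = [1, 0, 2, 1, 0]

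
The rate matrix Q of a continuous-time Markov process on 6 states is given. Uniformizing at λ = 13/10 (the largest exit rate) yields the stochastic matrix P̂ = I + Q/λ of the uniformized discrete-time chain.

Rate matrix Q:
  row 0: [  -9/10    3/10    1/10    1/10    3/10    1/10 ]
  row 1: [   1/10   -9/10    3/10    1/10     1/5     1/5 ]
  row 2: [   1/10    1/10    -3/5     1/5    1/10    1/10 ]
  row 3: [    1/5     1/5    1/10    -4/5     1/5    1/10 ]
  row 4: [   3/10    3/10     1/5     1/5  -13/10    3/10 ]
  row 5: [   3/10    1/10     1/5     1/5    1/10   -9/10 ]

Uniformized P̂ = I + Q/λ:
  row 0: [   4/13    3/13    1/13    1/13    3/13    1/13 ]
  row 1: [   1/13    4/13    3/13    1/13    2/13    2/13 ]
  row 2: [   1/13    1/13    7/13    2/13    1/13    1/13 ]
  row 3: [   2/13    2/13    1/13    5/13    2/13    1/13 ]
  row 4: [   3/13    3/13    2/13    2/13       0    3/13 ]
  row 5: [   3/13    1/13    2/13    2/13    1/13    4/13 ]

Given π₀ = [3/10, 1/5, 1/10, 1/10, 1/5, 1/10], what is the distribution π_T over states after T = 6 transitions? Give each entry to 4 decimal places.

π = [0.1689, 0.1744, 0.2298, 0.1655, 0.1199, 0.1415]

t=0: π = [0.3000, 0.2000, 0.1000, 0.1000, 0.2000, 0.1000]
t=1: π = [0.2000, 0.2077, 0.1769, 0.1385, 0.1308, 0.1462]
t=2: π = [0.1763, 0.1864, 0.2118, 0.1544, 0.1243, 0.1467]
t=3: π = [0.1712, 0.1781, 0.2242, 0.1616, 0.1207, 0.1442]
t=4: π = [0.1696, 0.1754, 0.2282, 0.1643, 0.1201, 0.1425]
t=5: π = [0.1691, 0.1746, 0.2294, 0.1652, 0.1199, 0.1418]
t=6: π = [0.1689, 0.1744, 0.2298, 0.1655, 0.1199, 0.1415]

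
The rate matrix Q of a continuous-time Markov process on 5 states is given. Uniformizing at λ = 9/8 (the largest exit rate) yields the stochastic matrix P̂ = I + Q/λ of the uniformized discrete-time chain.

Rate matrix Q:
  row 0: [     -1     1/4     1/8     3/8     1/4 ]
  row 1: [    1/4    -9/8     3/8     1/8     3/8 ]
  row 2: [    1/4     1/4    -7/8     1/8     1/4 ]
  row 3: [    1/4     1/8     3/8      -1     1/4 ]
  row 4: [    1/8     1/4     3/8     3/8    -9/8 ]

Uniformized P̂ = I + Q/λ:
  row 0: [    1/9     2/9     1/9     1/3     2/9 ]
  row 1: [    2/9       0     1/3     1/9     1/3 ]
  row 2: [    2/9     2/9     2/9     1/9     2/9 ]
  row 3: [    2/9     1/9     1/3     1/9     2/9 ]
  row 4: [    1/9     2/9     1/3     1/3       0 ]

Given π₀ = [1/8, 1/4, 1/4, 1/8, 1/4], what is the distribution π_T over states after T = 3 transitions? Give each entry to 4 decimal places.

π = [0.1804, 0.1636, 0.2641, 0.1948, 0.1972]

t=0: π = [0.1250, 0.2500, 0.2500, 0.1250, 0.2500]
t=1: π = [0.1806, 0.1528, 0.2778, 0.1944, 0.1944]
t=2: π = [0.1806, 0.1667, 0.2623, 0.1944, 0.1960]
t=3: π = [0.1804, 0.1636, 0.2641, 0.1948, 0.1972]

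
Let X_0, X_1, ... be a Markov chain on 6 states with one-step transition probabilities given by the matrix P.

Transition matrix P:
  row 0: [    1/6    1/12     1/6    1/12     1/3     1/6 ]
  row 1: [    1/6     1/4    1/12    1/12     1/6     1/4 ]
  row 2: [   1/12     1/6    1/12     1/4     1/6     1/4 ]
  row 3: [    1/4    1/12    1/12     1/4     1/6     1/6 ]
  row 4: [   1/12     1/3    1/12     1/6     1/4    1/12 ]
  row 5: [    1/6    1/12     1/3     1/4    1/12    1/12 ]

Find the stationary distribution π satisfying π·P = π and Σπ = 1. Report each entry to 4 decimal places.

Balance equations π_j = Σ_i π_i·P[i][j]:
  π_0 = 1/6·π_0 + 1/6·π_1 + 1/12·π_2 + 1/4·π_3 + 1/12·π_4 + 1/6·π_5
  π_1 = 1/12·π_0 + 1/4·π_1 + 1/6·π_2 + 1/12·π_3 + 1/3·π_4 + 1/12·π_5
  π_2 = 1/6·π_0 + 1/12·π_1 + 1/12·π_2 + 1/12·π_3 + 1/12·π_4 + 1/3·π_5
  π_3 = 1/12·π_0 + 1/12·π_1 + 1/4·π_2 + 1/4·π_3 + 1/6·π_4 + 1/4·π_5
  π_4 = 1/3·π_0 + 1/6·π_1 + 1/6·π_2 + 1/6·π_3 + 1/4·π_4 + 1/12·π_5
  normalize: π_0 + π_1 + π_2 + π_3 + π_4 + π_5 = 1
Solving the linear system gives exactly π = [11656/75707, 13036/75707, 10358/75707, 13581/75707, 14765/75707, 12311/75707].

π = [0.1540, 0.1722, 0.1368, 0.1794, 0.1950, 0.1626]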